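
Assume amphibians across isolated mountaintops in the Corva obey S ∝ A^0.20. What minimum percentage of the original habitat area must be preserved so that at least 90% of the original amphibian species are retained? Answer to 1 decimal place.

59.0%

Need (A_new/A_old)^0.2 = 0.9, so A_new/A_old = 0.9^(1/0.2) = 0.9^5
ln(A_new/A_old) = ln 0.9 / 0.2 = -0.1054 / 0.2 = -0.5268
A_new/A_old = e^-0.5268 ≈ 0.5905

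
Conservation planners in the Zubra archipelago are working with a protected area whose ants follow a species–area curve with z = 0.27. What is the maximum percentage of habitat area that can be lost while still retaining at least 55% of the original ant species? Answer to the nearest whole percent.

Need (A_new/A_old)^0.27 = 0.55, so A_new/A_old = 0.55^(1/0.27) = 0.55^3.704
ln(A_new/A_old) = ln 0.55 / 0.27 = -0.5978 / 0.27 = -2.2142
A_new/A_old = e^-2.2142 ≈ 0.1092
Fraction that can be lost = 1 − 0.1092 = 0.8908

89%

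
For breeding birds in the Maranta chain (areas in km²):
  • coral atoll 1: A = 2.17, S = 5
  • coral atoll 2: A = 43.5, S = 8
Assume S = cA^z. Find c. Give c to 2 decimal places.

4.43

z = ln(S₂/S₁) / ln(A₂/A₁) = ln(8/5) / ln(43.5/2.17) = 0.4700 / 2.9980 = 0.1568
c = S₁ / A₁^z = 5 / 2.17^0.1568 = 5 / 1.129 = 4.428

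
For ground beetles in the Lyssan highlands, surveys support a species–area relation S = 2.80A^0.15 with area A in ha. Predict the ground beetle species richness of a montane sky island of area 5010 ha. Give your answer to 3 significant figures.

10.0

S = 2.8 × 5010^0.15 = 2.8 × 3.589 ≈ 10.05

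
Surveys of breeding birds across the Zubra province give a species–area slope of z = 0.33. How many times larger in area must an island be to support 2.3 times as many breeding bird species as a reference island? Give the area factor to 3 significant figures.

(A₂/A₁)^0.33 = 2.3, so A₂/A₁ = 2.3^(1/0.33) = 2.3^3.03
ln(A₂/A₁) = ln 2.3 / 0.33 = 0.8329 / 0.33 = 2.5240
A₂/A₁ = e^2.5240 ≈ 12.48

12.5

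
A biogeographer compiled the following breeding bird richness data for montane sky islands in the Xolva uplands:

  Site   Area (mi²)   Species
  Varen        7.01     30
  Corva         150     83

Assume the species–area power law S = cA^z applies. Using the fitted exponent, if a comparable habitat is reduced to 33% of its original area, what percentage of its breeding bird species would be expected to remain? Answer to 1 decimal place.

69.2%

z = ln(83/30) / ln(150/7.01) = 1.0176 / 3.0633 = 0.3322
S_new/S_old = (A_new/A_old)^z = 0.33^0.3322 = exp(0.3322 × -1.1087) = 0.6919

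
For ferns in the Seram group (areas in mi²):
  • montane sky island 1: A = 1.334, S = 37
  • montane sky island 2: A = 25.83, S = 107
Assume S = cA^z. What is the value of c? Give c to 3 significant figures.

z = ln(S₂/S₁) / ln(A₂/A₁) = ln(107/37) / ln(25.83/1.334) = 1.0619 / 2.9634 = 0.3583
c = S₁ / A₁^z = 37 / 1.334^0.3583 = 37 / 1.109 = 33.37

33.4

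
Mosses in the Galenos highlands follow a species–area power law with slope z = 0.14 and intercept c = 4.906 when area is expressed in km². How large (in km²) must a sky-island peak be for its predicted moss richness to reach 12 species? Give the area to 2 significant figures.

12 = 4.906 × A^0.14  ⇒  A^0.14 = 12/4.906 = 2.446
ln A = ln(2.446) / 0.14 = 0.8944 / 0.14 = 6.3889
A = e^6.3889 ≈ 595.2 km²

600 km²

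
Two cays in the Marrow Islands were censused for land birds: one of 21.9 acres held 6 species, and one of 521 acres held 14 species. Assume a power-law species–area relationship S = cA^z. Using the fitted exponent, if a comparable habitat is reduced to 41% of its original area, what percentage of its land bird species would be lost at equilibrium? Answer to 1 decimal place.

21.2%

z = ln(14/6) / ln(521/21.9) = 0.8473 / 3.1693 = 0.2673
S_new/S_old = (A_new/A_old)^z = 0.41^0.2673 = exp(0.2673 × -0.8916) = 0.7879
Fraction lost = 1 − 0.7879 = 0.2121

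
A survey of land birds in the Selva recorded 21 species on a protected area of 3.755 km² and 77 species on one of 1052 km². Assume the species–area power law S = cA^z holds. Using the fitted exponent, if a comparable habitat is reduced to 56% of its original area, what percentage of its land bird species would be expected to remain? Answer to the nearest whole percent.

87%

z = ln(77/21) / ln(1052/3.755) = 1.2993 / 5.6354 = 0.2306
S_new/S_old = (A_new/A_old)^z = 0.56^0.2306 = exp(0.2306 × -0.5798) = 0.8749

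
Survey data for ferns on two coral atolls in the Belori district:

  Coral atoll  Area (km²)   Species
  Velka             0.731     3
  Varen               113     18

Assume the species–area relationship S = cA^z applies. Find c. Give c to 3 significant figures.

3.35

z = ln(S₂/S₁) / ln(A₂/A₁) = ln(18/3) / ln(113/0.731) = 1.7918 / 5.0407 = 0.3555
c = S₁ / A₁^z = 3 / 0.731^0.3555 = 3 / 0.8946 = 3.353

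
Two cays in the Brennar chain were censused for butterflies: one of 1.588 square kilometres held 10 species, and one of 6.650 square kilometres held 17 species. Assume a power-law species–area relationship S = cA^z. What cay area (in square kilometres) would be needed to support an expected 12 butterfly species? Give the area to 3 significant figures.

2.60 square kilometres

z = ln(17/10) / ln(6.65/1.588) = 0.5306 / 1.4321 = 0.3705
c = 10 / 1.588^0.3705 = 10 / 1.187 = 8.425
A = (12/8.425)^(1/0.3705) ⇒ ln A = ln(1.424)/0.3705 = 0.9546
A = e^0.9546 ≈ 2.598 square kilometres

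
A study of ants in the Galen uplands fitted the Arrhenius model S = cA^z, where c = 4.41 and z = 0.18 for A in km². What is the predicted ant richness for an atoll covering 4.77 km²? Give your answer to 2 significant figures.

S = 4.41 × 4.77^0.18
ln S = ln 4.41 + 0.18 × ln 4.77 = 1.4839 + 0.18 × 1.5623 = 1.7651
S = e^1.7651 ≈ 5.842

5.8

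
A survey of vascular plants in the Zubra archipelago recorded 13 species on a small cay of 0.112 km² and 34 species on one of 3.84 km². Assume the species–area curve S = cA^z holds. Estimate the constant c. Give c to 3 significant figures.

23.6

z = ln(S₂/S₁) / ln(A₂/A₁) = ln(34/13) / ln(3.84/0.112) = 0.9614 / 3.5347 = 0.2720
c = S₁ / A₁^z = 13 / 0.112^0.2720 = 13 / 0.5513 = 23.58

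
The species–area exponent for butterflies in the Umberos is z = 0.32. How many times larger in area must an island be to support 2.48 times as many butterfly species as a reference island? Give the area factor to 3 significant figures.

17.1

(A₂/A₁)^0.32 = 2.48, so A₂/A₁ = 2.48^(1/0.32) = 2.48^3.125
ln(A₂/A₁) = ln 2.48 / 0.32 = 0.9083 / 0.32 = 2.8383
A₂/A₁ = e^2.8383 ≈ 17.09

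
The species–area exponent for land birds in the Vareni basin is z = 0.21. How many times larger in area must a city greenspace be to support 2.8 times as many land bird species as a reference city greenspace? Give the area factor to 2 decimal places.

(A₂/A₁)^0.21 = 2.8, so A₂/A₁ = 2.8^(1/0.21) = 2.8^4.762
ln(A₂/A₁) = ln 2.8 / 0.21 = 1.0296 / 0.21 = 4.9029
A₂/A₁ = e^4.9029 ≈ 134.7

134.69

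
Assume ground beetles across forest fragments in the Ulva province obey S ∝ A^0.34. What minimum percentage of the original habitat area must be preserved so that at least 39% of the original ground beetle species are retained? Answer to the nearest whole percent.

Need (A_new/A_old)^0.34 = 0.39, so A_new/A_old = 0.39^(1/0.34) = 0.39^2.941
ln(A_new/A_old) = ln 0.39 / 0.34 = -0.9416 / 0.34 = -2.7694
A_new/A_old = e^-2.7694 ≈ 0.0627

6%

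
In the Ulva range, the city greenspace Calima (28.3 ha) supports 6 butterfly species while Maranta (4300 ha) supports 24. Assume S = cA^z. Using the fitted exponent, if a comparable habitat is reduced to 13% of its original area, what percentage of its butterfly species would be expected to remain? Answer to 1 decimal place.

56.9%

z = ln(24/6) / ln(4300/28.3) = 1.3863 / 5.0235 = 0.2760
S_new/S_old = (A_new/A_old)^z = 0.13^0.2760 = exp(0.2760 × -2.0402) = 0.5695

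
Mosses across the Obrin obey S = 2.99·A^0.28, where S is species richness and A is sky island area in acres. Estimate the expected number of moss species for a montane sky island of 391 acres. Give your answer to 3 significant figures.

15.9

S = 2.99 × 391^0.28 = 2.99 × 5.319 ≈ 15.9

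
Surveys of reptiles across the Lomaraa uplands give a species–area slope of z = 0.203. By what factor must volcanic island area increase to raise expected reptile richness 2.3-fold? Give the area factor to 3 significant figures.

60.5

(A₂/A₁)^0.203 = 2.3, so A₂/A₁ = 2.3^(1/0.203) = 2.3^4.926
ln(A₂/A₁) = ln 2.3 / 0.203 = 0.8329 / 0.203 = 4.1030
A₂/A₁ = e^4.1030 ≈ 60.52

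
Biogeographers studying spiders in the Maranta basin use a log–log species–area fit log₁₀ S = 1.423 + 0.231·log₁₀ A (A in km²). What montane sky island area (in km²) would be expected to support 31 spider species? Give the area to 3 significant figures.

1.98 km²

31 = 26.49 × A^0.231  ⇒  A^0.231 = 31/26.49 = 1.17
ln A = ln(1.17) / 0.231 = 0.1574 / 0.231 = 0.6814
A = e^0.6814 ≈ 1.977 km²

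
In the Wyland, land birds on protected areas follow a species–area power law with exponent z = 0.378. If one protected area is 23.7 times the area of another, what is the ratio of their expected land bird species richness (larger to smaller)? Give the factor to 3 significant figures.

3.31

S₂/S₁ = (A₂/A₁)^z = 23.7^0.378
ln(S₂/S₁) = 0.378 × ln 23.7 = 0.378 × 3.1655 = 1.1965
S₂/S₁ = e^1.1965 ≈ 3.309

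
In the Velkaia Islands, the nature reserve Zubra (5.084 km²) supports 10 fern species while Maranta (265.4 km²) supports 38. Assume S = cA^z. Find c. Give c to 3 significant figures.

5.78

z = ln(S₂/S₁) / ln(A₂/A₁) = ln(38/10) / ln(265.4/5.084) = 1.3350 / 3.9551 = 0.3375
c = S₁ / A₁^z = 10 / 5.084^0.3375 = 10 / 1.731 = 5.776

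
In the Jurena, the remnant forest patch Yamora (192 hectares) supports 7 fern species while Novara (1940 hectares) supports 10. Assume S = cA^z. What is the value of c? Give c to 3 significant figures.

z = ln(S₂/S₁) / ln(A₂/A₁) = ln(10/7) / ln(1940/192) = 0.3567 / 2.3129 = 0.1542
c = S₁ / A₁^z = 7 / 192^0.1542 = 7 / 2.25 = 3.112

3.11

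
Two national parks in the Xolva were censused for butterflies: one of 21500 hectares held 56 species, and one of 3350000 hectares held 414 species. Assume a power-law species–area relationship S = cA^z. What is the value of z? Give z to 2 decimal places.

Taking logs: ln S = ln c + z ln A, so z = (ln S₂ − ln S₁)/(ln A₂ − ln A₁).
z = ln(414/56) / ln(3350000/21500) = ln(7.393) / ln(155.8) = 2.0005 / 5.0487 = 0.3962

0.40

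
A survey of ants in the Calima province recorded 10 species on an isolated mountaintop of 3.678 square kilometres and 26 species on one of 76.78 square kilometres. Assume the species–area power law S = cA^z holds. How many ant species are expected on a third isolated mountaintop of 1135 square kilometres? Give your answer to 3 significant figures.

z = ln(26/10) / ln(76.78/3.678) = 0.9555 / 3.0386 = 0.3145
c = 10 / 3.678^0.3145 = 10 / 1.506 = 6.64
S₃ = 6.64 × 1135^0.3145 = 6.64 × 9.134 ≈ 60.65

60.6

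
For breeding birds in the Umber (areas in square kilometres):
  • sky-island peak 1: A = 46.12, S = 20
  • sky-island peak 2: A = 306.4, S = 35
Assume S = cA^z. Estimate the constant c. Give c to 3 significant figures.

6.45

z = ln(S₂/S₁) / ln(A₂/A₁) = ln(35/20) / ln(306.4/46.12) = 0.5596 / 1.8936 = 0.2955
c = S₁ / A₁^z = 20 / 46.12^0.2955 = 20 / 3.103 = 6.446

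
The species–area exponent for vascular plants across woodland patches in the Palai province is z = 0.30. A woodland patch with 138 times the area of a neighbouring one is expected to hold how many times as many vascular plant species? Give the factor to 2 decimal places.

4.38

S₂/S₁ = (A₂/A₁)^z = 138^0.3
ln(S₂/S₁) = 0.3 × ln 138 = 0.3 × 4.9273 = 1.4782
S₂/S₁ = e^1.4782 ≈ 4.385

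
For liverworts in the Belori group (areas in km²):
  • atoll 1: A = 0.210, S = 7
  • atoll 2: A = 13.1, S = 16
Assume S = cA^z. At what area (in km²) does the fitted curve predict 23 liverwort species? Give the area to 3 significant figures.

80.4 km²

z = ln(16/7) / ln(13.1/0.21) = 0.8267 / 4.1333 = 0.2000
c = 7 / 0.21^0.2000 = 7 / 0.7319 = 9.564
A = (23/9.564)^(1/0.2000) ⇒ ln A = ln(2.405)/0.2000 = 4.3871
A = e^4.3871 ≈ 80.41 km²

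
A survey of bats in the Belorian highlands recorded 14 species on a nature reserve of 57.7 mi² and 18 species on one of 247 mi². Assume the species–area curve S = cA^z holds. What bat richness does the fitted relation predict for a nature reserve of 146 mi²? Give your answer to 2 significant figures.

z = ln(18/14) / ln(247/57.7) = 0.2513 / 1.4541 = 0.1728
c = 14 / 57.7^0.1728 = 14 / 2.015 = 6.946
S₃ = 6.946 × 146^0.1728 = 6.946 × 2.366 ≈ 16.44

16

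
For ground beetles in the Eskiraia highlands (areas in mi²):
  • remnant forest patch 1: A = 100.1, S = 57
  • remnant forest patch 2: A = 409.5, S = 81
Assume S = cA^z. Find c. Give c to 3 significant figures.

18.1

z = ln(S₂/S₁) / ln(A₂/A₁) = ln(81/57) / ln(409.5/100.1) = 0.3514 / 1.4088 = 0.2494
c = S₁ / A₁^z = 57 / 100.1^0.2494 = 57 / 3.155 = 18.07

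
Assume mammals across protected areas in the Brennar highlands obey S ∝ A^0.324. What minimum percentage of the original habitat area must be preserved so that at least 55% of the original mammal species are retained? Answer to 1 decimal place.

15.8%

Need (A_new/A_old)^0.324 = 0.55, so A_new/A_old = 0.55^(1/0.324) = 0.55^3.086
ln(A_new/A_old) = ln 0.55 / 0.324 = -0.5978 / 0.324 = -1.8452
A_new/A_old = e^-1.8452 ≈ 0.158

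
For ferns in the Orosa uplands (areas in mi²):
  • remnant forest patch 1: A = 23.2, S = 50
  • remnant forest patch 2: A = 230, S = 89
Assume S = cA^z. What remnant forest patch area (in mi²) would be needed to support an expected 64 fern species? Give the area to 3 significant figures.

61.9 mi²

z = ln(89/50) / ln(230/23.2) = 0.5766 / 2.2939 = 0.2514
c = 50 / 23.2^0.2514 = 50 / 2.204 = 22.68
A = (64/22.68)^(1/0.2514) ⇒ ln A = ln(2.821)/0.2514 = 4.1262
A = e^4.1262 ≈ 61.94 mi²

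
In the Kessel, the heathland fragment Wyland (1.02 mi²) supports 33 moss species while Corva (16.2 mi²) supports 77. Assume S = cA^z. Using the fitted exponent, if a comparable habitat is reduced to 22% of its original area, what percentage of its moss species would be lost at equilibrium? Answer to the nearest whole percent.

37%

z = ln(77/33) / ln(16.2/1.02) = 0.8473 / 2.7652 = 0.3064
S_new/S_old = (A_new/A_old)^z = 0.22^0.3064 = exp(0.3064 × -1.5141) = 0.6288
Fraction lost = 1 − 0.6288 = 0.3712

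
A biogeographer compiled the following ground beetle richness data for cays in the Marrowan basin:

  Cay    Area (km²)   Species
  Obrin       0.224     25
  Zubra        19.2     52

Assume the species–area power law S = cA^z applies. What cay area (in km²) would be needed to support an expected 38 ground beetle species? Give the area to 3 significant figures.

2.85 km²

z = ln(52/25) / ln(19.2/0.224) = 0.7324 / 4.4510 = 0.1645
c = 25 / 0.224^0.1645 = 25 / 0.7818 = 31.98
A = (38/31.98)^(1/0.1645) ⇒ ln A = ln(1.188)/0.1645 = 1.0486
A = e^1.0486 ≈ 2.854 km²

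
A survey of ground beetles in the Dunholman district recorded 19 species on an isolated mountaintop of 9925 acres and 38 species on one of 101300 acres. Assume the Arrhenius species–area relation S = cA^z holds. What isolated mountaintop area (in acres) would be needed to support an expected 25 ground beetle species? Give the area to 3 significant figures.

z = ln(38/19) / ln(101300/9925) = 0.6931 / 2.3230 = 0.2984
c = 19 / 9925^0.2984 = 19 / 15.58 = 1.22
A = (25/1.22)^(1/0.2984) ⇒ ln A = ln(20.5)/0.2984 = 10.1226
A = e^10.1226 ≈ 24899 acres

24900 acres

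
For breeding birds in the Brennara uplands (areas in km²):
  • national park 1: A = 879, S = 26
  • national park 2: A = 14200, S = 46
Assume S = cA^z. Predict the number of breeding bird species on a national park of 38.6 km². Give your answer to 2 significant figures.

z = ln(46/26) / ln(14200/879) = 0.5705 / 2.7822 = 0.2051
c = 26 / 879^0.2051 = 26 / 4.015 = 6.475
S₃ = 6.475 × 38.6^0.2051 = 6.475 × 2.115 ≈ 13.7

14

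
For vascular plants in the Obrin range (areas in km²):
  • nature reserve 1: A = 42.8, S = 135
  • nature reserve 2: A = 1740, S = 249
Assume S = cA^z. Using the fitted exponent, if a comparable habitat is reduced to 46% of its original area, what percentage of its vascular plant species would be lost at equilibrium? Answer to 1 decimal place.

z = ln(249/135) / ln(1740/42.8) = 0.6122 / 3.7051 = 0.1652
S_new/S_old = (A_new/A_old)^z = 0.46^0.1652 = exp(0.1652 × -0.7765) = 0.8796
Fraction lost = 1 − 0.8796 = 0.1204

12.0%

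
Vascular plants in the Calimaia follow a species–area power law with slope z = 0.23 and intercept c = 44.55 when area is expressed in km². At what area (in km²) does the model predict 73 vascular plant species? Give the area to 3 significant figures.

73 = 44.55 × A^0.23  ⇒  A^0.23 = 73/44.55 = 1.639
ln A = ln(1.639) / 0.23 = 0.4938 / 0.23 = 2.1472
A = e^2.1472 ≈ 8.561 km²

8.56 km²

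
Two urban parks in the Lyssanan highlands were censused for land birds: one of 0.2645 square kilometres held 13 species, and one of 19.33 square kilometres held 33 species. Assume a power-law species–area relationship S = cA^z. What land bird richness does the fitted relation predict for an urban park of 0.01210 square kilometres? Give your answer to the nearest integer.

z = ln(33/13) / ln(19.33/0.2645) = 0.9316 / 4.2916 = 0.2171
c = 13 / 0.2645^0.2171 = 13 / 0.7493 = 17.35
S₃ = 17.35 × 0.0121^0.2171 = 17.35 × 0.3836 ≈ 6.655

7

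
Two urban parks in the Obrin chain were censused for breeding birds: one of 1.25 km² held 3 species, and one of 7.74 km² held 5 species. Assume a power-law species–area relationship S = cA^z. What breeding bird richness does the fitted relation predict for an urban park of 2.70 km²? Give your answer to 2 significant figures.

z = ln(5/3) / ln(7.74/1.25) = 0.5108 / 1.8233 = 0.2802
c = 3 / 1.25^0.2802 = 3 / 1.065 = 2.818
S₃ = 2.818 × 2.7^0.2802 = 2.818 × 1.321 ≈ 3.722

3.7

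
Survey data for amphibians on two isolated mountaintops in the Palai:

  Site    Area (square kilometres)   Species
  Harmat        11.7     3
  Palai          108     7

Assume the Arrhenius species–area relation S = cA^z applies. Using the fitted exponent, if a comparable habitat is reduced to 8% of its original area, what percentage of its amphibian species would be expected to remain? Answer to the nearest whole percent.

38%

z = ln(7/3) / ln(108/11.7) = 0.8473 / 2.2225 = 0.3812
S_new/S_old = (A_new/A_old)^z = 0.08^0.3812 = exp(0.3812 × -2.5257) = 0.3818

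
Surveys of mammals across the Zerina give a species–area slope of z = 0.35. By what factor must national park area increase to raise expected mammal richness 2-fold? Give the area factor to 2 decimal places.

(A₂/A₁)^0.35 = 2, so A₂/A₁ = 2^(1/0.35) = 2^2.857
ln(A₂/A₁) = ln 2 / 0.35 = 0.6931 / 0.35 = 1.9804
A₂/A₁ = e^1.9804 ≈ 7.246

7.25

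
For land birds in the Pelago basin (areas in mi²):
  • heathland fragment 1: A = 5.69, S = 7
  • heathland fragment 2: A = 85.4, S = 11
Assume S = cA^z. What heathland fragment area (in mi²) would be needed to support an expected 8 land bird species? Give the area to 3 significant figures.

12.7 mi²

z = ln(11/7) / ln(85.4/5.69) = 0.4520 / 2.7086 = 0.1669
c = 7 / 5.69^0.1669 = 7 / 1.337 = 5.237
A = (8/5.237)^(1/0.1669) ⇒ ln A = ln(1.528)/0.1669 = 2.5389
A = e^2.5389 ≈ 12.67 mi²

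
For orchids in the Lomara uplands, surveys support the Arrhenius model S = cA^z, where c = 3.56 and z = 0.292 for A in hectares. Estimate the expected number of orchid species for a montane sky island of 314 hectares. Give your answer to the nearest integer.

19

S = 3.56 × 314^0.292
ln S = ln 3.56 + 0.292 × ln 314 = 1.2698 + 0.292 × 5.7494 = 2.9486
S = e^2.9486 ≈ 19.08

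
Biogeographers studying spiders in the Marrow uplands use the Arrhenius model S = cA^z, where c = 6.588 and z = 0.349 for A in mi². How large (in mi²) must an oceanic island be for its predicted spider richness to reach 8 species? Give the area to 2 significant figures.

8 = 6.588 × A^0.349  ⇒  A^0.349 = 8/6.588 = 1.214
ln A = ln(1.214) / 0.349 = 0.1942 / 0.349 = 0.5564
A = e^0.5564 ≈ 1.744 mi²

1.7 mi²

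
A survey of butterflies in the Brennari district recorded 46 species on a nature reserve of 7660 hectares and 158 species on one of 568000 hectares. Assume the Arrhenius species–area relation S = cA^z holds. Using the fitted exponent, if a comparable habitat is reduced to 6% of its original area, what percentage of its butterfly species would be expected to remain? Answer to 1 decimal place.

z = ln(158/46) / ln(568000/7660) = 1.2340 / 4.3061 = 0.2866
S_new/S_old = (A_new/A_old)^z = 0.06^0.2866 = exp(0.2866 × -2.8134) = 0.4465

44.7%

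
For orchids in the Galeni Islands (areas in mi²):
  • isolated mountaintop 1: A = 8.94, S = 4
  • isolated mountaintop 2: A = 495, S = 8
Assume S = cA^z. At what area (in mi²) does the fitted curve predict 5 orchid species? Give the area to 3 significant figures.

32.5 mi²

z = ln(8/4) / ln(495/8.94) = 0.6931 / 4.0140 = 0.1727
c = 4 / 8.94^0.1727 = 4 / 1.46 = 2.74
A = (5/2.74)^(1/0.1727) ⇒ ln A = ln(1.825)/0.1727 = 3.4828
A = e^3.4828 ≈ 32.55 mi²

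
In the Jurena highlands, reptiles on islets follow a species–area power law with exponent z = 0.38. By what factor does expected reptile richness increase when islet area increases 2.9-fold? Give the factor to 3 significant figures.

1.50

S₂/S₁ = (A₂/A₁)^z = 2.9^0.38
ln(S₂/S₁) = 0.38 × ln 2.9 = 0.38 × 1.0647 = 0.4046
S₂/S₁ = e^0.4046 ≈ 1.499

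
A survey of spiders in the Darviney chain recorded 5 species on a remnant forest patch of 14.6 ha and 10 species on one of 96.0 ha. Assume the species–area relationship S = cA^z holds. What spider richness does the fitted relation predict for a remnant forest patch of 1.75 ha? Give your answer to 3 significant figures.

z = ln(10/5) / ln(96/14.6) = 0.6931 / 1.8833 = 0.3680
c = 5 / 14.6^0.3680 = 5 / 2.682 = 1.864
S₃ = 1.864 × 1.75^0.3680 = 1.864 × 1.229 ≈ 2.29

2.29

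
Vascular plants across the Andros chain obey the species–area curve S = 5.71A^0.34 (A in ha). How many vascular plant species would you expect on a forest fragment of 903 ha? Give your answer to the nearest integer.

S = 5.71 × 903^0.34 = 5.71 × 10.11 ≈ 57.75

58 species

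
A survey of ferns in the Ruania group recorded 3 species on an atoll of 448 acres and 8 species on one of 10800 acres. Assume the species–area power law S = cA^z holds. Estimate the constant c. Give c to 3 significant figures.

z = ln(S₂/S₁) / ln(A₂/A₁) = ln(8/3) / ln(10800/448) = 0.9808 / 3.1825 = 0.3082
c = S₁ / A₁^z = 3 / 448^0.3082 = 3 / 6.563 = 0.4571

0.457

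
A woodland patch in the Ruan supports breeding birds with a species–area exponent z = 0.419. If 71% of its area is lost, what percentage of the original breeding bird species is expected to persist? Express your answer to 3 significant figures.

S_new/S_old = (A_new/A_old)^z = 0.29^0.419
= exp(0.419 × ln 0.29) = exp(0.419 × -1.2379) = exp(-0.5187) ≈ 0.5953

59.5%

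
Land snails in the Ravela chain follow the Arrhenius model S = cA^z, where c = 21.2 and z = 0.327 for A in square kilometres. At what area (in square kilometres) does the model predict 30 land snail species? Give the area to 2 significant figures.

2.9 square kilometres

30 = 21.2 × A^0.327  ⇒  A^0.327 = 30/21.2 = 1.415
ln A = ln(1.415) / 0.327 = 0.3472 / 0.327 = 1.0618
A = e^1.0618 ≈ 2.891 square kilometres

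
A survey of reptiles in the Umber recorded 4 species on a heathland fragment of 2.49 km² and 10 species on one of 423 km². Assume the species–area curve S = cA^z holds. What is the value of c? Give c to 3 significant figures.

3.40

z = ln(S₂/S₁) / ln(A₂/A₁) = ln(10/4) / ln(423/2.49) = 0.9163 / 5.1351 = 0.1784
c = S₁ / A₁^z = 4 / 2.49^0.1784 = 4 / 1.177 = 3.399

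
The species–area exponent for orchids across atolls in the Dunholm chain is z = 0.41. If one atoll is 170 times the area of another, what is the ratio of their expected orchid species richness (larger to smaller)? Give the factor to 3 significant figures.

S₂/S₁ = (A₂/A₁)^z = 170^0.41
ln(S₂/S₁) = 0.41 × ln 170 = 0.41 × 5.1358 = 2.1057
S₂/S₁ = e^2.1057 ≈ 8.213

8.21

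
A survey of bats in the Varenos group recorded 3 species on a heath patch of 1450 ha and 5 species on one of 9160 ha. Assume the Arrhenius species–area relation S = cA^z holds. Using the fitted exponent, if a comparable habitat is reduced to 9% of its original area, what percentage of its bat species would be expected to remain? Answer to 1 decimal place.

z = ln(5/3) / ln(9160/1450) = 0.5108 / 1.8433 = 0.2771
S_new/S_old = (A_new/A_old)^z = 0.09^0.2771 = exp(0.2771 × -2.4079) = 0.5131

51.3%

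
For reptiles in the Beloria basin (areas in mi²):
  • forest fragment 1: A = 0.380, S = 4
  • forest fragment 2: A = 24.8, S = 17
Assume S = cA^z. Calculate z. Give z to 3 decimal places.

Taking logs: ln S = ln c + z ln A, so z = (ln S₂ − ln S₁)/(ln A₂ − ln A₁).
z = ln(17/4) / ln(24.8/0.38) = ln(4.25) / ln(65.26) = 1.4469 / 4.1784 = 0.3463

0.346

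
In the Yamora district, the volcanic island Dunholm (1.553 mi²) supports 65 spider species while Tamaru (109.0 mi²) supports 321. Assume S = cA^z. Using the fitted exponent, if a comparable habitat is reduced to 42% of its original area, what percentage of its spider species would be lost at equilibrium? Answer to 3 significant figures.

27.8%

z = ln(321/65) / ln(109/1.553) = 1.5971 / 4.2512 = 0.3757
S_new/S_old = (A_new/A_old)^z = 0.42^0.3757 = exp(0.3757 × -0.8675) = 0.7219
Fraction lost = 1 − 0.7219 = 0.2781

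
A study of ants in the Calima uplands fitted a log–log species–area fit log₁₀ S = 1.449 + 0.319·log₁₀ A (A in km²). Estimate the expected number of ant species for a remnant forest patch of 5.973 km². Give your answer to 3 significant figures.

S = 28.12 × 5.973^0.319
ln S = ln 28.12 + 0.319 × ln 5.973 = 3.3364 + 0.319 × 1.7872 = 3.9066
S = e^3.9066 ≈ 49.73

49.7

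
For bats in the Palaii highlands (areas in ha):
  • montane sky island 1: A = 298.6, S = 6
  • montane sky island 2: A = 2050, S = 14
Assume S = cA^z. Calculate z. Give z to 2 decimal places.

0.44

Taking logs: ln S = ln c + z ln A, so z = (ln S₂ − ln S₁)/(ln A₂ − ln A₁).
z = ln(14/6) / ln(2050/298.6) = ln(2.333) / ln(6.865) = 0.8473 / 1.9265 = 0.4398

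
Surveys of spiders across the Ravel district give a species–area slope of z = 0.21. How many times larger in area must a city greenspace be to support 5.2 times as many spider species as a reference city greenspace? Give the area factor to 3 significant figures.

(A₂/A₁)^0.21 = 5.2, so A₂/A₁ = 5.2^(1/0.21) = 5.2^4.762
ln(A₂/A₁) = ln 5.2 / 0.21 = 1.6487 / 0.21 = 7.8508
A₂/A₁ = e^7.8508 ≈ 2568

2570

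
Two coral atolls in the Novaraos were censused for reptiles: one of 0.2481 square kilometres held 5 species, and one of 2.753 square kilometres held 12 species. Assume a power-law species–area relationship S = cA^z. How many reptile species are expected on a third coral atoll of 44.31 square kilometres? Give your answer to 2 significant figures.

z = ln(12/5) / ln(2.753/0.2481) = 0.8755 / 2.4066 = 0.3638
c = 5 / 0.2481^0.3638 = 5 / 0.6023 = 8.302
S₃ = 8.302 × 44.31^0.3638 = 8.302 × 3.972 ≈ 32.97

33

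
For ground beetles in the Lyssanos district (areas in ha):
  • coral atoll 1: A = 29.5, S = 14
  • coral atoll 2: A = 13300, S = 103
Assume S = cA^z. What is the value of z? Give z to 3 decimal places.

Taking logs: ln S = ln c + z ln A, so z = (ln S₂ − ln S₁)/(ln A₂ − ln A₁).
z = ln(103/14) / ln(13300/29.5) = ln(7.357) / ln(450.8) = 1.9957 / 6.1111 = 0.3266

0.327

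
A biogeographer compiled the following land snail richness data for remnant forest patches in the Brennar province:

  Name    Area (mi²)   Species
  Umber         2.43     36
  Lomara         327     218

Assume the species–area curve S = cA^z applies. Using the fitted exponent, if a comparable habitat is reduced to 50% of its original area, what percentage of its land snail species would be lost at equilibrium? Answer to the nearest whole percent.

z = ln(218/36) / ln(327/2.43) = 1.8010 / 4.9021 = 0.3674
S_new/S_old = (A_new/A_old)^z = 0.5^0.3674 = exp(0.3674 × -0.6931) = 0.7752
Fraction lost = 1 − 0.7752 = 0.2248

22%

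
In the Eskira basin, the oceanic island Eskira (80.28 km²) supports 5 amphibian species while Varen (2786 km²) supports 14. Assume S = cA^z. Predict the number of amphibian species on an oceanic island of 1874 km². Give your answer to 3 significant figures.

12.5

z = ln(14/5) / ln(2786/80.28) = 1.0296 / 3.5468 = 0.2903
c = 5 / 80.28^0.2903 = 5 / 3.572 = 1.4
S₃ = 1.4 × 1874^0.2903 = 1.4 × 8.914 ≈ 12.48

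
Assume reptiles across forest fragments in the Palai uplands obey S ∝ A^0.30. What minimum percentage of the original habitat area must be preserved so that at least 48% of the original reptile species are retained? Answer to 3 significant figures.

8.66%

Need (A_new/A_old)^0.3 = 0.48, so A_new/A_old = 0.48^(1/0.3) = 0.48^3.333
ln(A_new/A_old) = ln 0.48 / 0.3 = -0.7340 / 0.3 = -2.4466
A_new/A_old = e^-2.4466 ≈ 0.08659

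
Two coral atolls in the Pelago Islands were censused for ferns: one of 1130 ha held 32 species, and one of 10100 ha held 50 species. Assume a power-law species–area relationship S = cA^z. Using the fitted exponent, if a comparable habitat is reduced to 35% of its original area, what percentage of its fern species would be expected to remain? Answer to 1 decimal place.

z = ln(50/32) / ln(10100/1130) = 0.4463 / 2.1903 = 0.2038
S_new/S_old = (A_new/A_old)^z = 0.35^0.2038 = exp(0.2038 × -1.0498) = 0.8074

80.7%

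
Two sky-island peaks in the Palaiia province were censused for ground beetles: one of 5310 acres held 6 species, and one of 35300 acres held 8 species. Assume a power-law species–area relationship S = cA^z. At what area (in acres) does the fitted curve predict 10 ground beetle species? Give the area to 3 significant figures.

153000 acres

z = ln(8/6) / ln(35300/5310) = 0.2877 / 1.8943 = 0.1519
c = 6 / 5310^0.1519 = 6 / 3.679 = 1.631
A = (10/1.631)^(1/0.1519) ⇒ ln A = ln(6.132)/0.1519 = 11.9410
A = e^11.9410 ≈ 153425 acres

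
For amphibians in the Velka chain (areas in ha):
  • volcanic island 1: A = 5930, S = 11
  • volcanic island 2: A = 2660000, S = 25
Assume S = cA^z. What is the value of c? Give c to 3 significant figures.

3.42

z = ln(S₂/S₁) / ln(A₂/A₁) = ln(25/11) / ln(2660000/5930) = 0.8210 / 6.1061 = 0.1345
c = S₁ / A₁^z = 11 / 5930^0.1345 = 11 / 3.216 = 3.421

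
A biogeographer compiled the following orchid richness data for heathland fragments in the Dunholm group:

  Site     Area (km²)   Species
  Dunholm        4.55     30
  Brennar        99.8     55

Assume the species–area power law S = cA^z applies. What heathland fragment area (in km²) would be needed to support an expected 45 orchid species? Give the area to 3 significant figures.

35.9 km²

z = ln(55/30) / ln(99.8/4.55) = 0.6061 / 3.0880 = 0.1963
c = 30 / 4.55^0.1963 = 30 / 1.346 = 22.28
A = (45/22.28)^(1/0.1963) ⇒ ln A = ln(2.02)/0.1963 = 3.5808
A = e^3.5808 ≈ 35.9 km²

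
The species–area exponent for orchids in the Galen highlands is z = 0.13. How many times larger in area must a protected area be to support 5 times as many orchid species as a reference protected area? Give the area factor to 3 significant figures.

238000

(A₂/A₁)^0.13 = 5, so A₂/A₁ = 5^(1/0.13) = 5^7.692
ln(A₂/A₁) = ln 5 / 0.13 = 1.6094 / 0.13 = 12.3803
A₂/A₁ = e^12.3803 ≈ 238063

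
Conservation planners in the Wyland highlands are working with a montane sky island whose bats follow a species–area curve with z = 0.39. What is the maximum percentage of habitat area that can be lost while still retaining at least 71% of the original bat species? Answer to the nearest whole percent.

58%

Need (A_new/A_old)^0.39 = 0.71, so A_new/A_old = 0.71^(1/0.39) = 0.71^2.564
ln(A_new/A_old) = ln 0.71 / 0.39 = -0.3425 / 0.39 = -0.8782
A_new/A_old = e^-0.8782 ≈ 0.4155
Fraction that can be lost = 1 − 0.4155 = 0.5845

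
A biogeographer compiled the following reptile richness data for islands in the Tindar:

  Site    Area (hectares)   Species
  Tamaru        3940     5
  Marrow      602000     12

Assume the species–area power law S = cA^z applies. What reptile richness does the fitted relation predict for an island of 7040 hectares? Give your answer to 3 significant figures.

5.53

z = ln(12/5) / ln(602000/3940) = 0.8755 / 5.0291 = 0.1741
c = 5 / 3940^0.1741 = 5 / 4.226 = 1.183
S₃ = 1.183 × 7040^0.1741 = 1.183 × 4.675 ≈ 5.532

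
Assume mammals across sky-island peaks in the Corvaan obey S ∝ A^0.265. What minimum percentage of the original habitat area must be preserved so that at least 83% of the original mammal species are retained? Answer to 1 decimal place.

Need (A_new/A_old)^0.265 = 0.83, so A_new/A_old = 0.83^(1/0.265) = 0.83^3.774
ln(A_new/A_old) = ln 0.83 / 0.265 = -0.1863 / 0.265 = -0.7031
A_new/A_old = e^-0.7031 ≈ 0.495

49.5%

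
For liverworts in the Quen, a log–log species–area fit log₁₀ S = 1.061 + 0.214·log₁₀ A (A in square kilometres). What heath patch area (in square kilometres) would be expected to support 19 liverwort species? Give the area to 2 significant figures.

19 = 11.51 × A^0.214  ⇒  A^0.214 = 19/11.51 = 1.651
ln A = ln(1.651) / 0.214 = 0.5014 / 0.214 = 2.3430
A = e^2.3430 ≈ 10.41 square kilometres

10 square kilometres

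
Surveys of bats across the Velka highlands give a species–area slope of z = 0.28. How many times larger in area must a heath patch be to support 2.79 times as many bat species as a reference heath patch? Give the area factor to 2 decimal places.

(A₂/A₁)^0.28 = 2.79, so A₂/A₁ = 2.79^(1/0.28) = 2.79^3.571
ln(A₂/A₁) = ln 2.79 / 0.28 = 1.0260 / 0.28 = 3.6644
A₂/A₁ = e^3.6644 ≈ 39.03

39.03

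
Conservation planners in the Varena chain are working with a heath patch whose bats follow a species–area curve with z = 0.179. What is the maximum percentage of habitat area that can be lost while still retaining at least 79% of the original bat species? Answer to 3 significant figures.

73.2%

Need (A_new/A_old)^0.179 = 0.79, so A_new/A_old = 0.79^(1/0.179) = 0.79^5.587
ln(A_new/A_old) = ln 0.79 / 0.179 = -0.2357 / 0.179 = -1.3169
A_new/A_old = e^-1.3169 ≈ 0.268
Fraction that can be lost = 1 − 0.268 = 0.732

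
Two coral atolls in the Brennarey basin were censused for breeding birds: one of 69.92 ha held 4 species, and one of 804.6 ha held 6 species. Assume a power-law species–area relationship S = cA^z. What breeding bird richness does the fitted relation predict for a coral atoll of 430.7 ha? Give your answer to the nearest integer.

z = ln(6/4) / ln(804.6/69.92) = 0.4055 / 2.4430 = 0.1660
c = 4 / 69.92^0.1660 = 4 / 2.024 = 1.977
S₃ = 1.977 × 430.7^0.1660 = 1.977 × 2.737 ≈ 5.409

5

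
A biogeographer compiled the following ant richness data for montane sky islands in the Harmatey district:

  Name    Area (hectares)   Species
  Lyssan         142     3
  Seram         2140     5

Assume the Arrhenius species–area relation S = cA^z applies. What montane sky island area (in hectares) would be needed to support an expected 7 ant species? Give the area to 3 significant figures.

z = ln(5/3) / ln(2140/142) = 0.5108 / 2.7127 = 0.1883
c = 3 / 142^0.1883 = 3 / 2.543 = 1.18
A = (7/1.18)^(1/0.1883) ⇒ ln A = ln(5.933)/0.1883 = 9.4554
A = e^9.4554 ≈ 12777 hectares

12800 hectares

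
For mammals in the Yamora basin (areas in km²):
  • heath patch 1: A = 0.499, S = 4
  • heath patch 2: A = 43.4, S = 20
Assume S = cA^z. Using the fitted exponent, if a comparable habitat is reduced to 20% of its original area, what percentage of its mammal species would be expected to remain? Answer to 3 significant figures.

56.0%

z = ln(20/4) / ln(43.4/0.499) = 1.6094 / 4.4656 = 0.3604
S_new/S_old = (A_new/A_old)^z = 0.2^0.3604 = exp(0.3604 × -1.6094) = 0.5599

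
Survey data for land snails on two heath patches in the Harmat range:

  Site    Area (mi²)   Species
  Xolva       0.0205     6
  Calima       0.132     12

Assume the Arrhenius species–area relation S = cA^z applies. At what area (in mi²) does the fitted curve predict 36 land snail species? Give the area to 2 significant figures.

z = ln(12/6) / ln(0.132/0.0205) = 0.6931 / 1.8624 = 0.3722
c = 6 / 0.0205^0.3722 = 6 / 0.2353 = 25.5
A = (36/25.5)^(1/0.3722) ⇒ ln A = ln(1.412)/0.3722 = 0.9268
A = e^0.9268 ≈ 2.527 mi²

2.5 mi²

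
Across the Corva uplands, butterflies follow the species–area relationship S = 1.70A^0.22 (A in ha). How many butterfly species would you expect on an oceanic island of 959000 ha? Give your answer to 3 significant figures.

S = 1.7 × 959000^0.22
ln S = ln 1.7 + 0.22 × ln 959000 = 0.5306 + 0.22 × 13.7736 = 3.5608
S = e^3.5608 ≈ 35.19

35.2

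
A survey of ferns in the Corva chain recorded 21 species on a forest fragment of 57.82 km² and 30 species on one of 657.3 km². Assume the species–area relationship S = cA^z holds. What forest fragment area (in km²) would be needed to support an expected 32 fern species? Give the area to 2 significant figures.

1000 km²

z = ln(30/21) / ln(657.3/57.82) = 0.3567 / 2.4308 = 0.1467
c = 21 / 57.82^0.1467 = 21 / 1.814 = 11.58
A = (32/11.58)^(1/0.1467) ⇒ ln A = ln(2.764)/0.1467 = 6.9280
A = e^6.9280 ≈ 1020 km²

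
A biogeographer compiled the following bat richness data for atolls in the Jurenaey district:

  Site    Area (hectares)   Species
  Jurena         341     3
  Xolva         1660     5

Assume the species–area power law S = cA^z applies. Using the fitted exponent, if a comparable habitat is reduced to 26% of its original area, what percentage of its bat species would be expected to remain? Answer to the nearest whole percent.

65%

z = ln(5/3) / ln(1660/341) = 0.5108 / 1.5827 = 0.3228
S_new/S_old = (A_new/A_old)^z = 0.26^0.3228 = exp(0.3228 × -1.3471) = 0.6474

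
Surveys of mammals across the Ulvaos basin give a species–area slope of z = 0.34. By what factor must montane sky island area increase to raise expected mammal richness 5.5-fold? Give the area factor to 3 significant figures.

(A₂/A₁)^0.34 = 5.5, so A₂/A₁ = 5.5^(1/0.34) = 5.5^2.941
ln(A₂/A₁) = ln 5.5 / 0.34 = 1.7047 / 0.34 = 5.0140
A₂/A₁ = e^5.0140 ≈ 150.5

151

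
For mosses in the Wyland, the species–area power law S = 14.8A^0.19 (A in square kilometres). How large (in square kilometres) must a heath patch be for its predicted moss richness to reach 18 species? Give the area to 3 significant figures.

18 = 14.8 × A^0.19  ⇒  A^0.19 = 18/14.8 = 1.216
ln A = ln(1.216) / 0.19 = 0.1957 / 0.19 = 1.0302
A = e^1.0302 ≈ 2.802 square kilometres

2.80 square kilometres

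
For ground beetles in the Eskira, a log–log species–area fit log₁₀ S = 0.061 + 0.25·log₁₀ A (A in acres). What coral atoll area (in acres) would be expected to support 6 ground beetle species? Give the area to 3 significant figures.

6 = 1.151 × A^0.25  ⇒  A^0.25 = 6/1.151 = 5.214
ln A = ln(5.214) / 0.25 = 1.6513 / 0.25 = 6.6052
A = e^6.6052 ≈ 738.9 acres

739 acres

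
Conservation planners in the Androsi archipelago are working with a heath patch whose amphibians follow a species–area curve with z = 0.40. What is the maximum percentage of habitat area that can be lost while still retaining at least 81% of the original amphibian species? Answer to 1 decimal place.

41.0%

Need (A_new/A_old)^0.4 = 0.81, so A_new/A_old = 0.81^(1/0.4) = 0.81^2.5
ln(A_new/A_old) = ln 0.81 / 0.4 = -0.2107 / 0.4 = -0.5268
A_new/A_old = e^-0.5268 ≈ 0.5905
Fraction that can be lost = 1 − 0.5905 = 0.4095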